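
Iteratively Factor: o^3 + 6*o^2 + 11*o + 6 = (o + 3)*(o^2 + 3*o + 2) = (o + 2)*(o + 3)*(o + 1)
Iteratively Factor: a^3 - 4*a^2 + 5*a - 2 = (a - 2)*(a^2 - 2*a + 1) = (a - 2)*(a - 1)*(a - 1)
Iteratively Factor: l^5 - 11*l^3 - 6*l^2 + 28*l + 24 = (l + 2)*(l^4 - 2*l^3 - 7*l^2 + 8*l + 12) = (l - 3)*(l + 2)*(l^3 + l^2 - 4*l - 4) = (l - 3)*(l + 1)*(l + 2)*(l^2 - 4) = (l - 3)*(l - 2)*(l + 1)*(l + 2)*(l + 2)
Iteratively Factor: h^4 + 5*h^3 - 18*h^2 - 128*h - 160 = (h + 2)*(h^3 + 3*h^2 - 24*h - 80) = (h + 2)*(h + 4)*(h^2 - h - 20) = (h - 5)*(h + 2)*(h + 4)*(h + 4)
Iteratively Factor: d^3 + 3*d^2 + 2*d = (d + 1)*(d^2 + 2*d) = d*(d + 1)*(d + 2)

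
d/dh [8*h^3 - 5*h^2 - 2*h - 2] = 24*h^2 - 10*h - 2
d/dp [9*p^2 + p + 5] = 18*p + 1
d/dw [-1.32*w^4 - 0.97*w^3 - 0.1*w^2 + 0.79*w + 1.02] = -5.28*w^3 - 2.91*w^2 - 0.2*w + 0.79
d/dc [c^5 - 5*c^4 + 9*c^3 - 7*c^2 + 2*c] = 5*c^4 - 20*c^3 + 27*c^2 - 14*c + 2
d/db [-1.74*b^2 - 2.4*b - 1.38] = -3.48*b - 2.4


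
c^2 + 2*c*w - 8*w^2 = (c - 2*w)*(c + 4*w)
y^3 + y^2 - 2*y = y*(y - 1)*(y + 2)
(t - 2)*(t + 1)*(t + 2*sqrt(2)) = t^3 - t^2 + 2*sqrt(2)*t^2 - 2*sqrt(2)*t - 2*t - 4*sqrt(2)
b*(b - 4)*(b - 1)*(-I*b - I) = -I*b^4 + 4*I*b^3 + I*b^2 - 4*I*b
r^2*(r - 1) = r^3 - r^2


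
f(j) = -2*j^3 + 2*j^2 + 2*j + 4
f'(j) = -6*j^2 + 4*j + 2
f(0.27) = 4.65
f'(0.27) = 2.64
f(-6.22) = 550.22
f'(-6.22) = -255.01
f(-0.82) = 4.81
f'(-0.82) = -5.31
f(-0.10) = 3.82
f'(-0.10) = 1.54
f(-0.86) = 5.03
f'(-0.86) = -5.88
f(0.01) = 4.02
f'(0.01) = 2.04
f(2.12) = -1.83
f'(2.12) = -16.49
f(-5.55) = 396.41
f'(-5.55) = -205.02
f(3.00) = -26.00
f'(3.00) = -40.00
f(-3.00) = 70.00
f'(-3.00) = -64.00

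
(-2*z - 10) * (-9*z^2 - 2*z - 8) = 18*z^3 + 94*z^2 + 36*z + 80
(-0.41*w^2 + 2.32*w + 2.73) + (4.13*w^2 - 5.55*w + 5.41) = 3.72*w^2 - 3.23*w + 8.14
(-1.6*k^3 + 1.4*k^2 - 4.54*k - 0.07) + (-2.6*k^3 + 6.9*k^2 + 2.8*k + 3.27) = -4.2*k^3 + 8.3*k^2 - 1.74*k + 3.2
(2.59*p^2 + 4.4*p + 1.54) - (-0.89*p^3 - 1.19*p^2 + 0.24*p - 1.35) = 0.89*p^3 + 3.78*p^2 + 4.16*p + 2.89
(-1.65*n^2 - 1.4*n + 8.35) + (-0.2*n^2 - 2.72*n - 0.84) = -1.85*n^2 - 4.12*n + 7.51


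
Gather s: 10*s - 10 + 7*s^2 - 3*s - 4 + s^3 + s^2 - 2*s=s^3 + 8*s^2 + 5*s - 14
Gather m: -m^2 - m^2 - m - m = -2*m^2 - 2*m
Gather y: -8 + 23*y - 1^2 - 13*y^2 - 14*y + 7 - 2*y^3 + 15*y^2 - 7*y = -2*y^3 + 2*y^2 + 2*y - 2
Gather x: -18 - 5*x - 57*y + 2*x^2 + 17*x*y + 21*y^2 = 2*x^2 + x*(17*y - 5) + 21*y^2 - 57*y - 18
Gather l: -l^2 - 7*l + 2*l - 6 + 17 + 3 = -l^2 - 5*l + 14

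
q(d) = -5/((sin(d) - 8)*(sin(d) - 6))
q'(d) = 5*cos(d)/((sin(d) - 8)*(sin(d) - 6)^2) + 5*cos(d)/((sin(d) - 8)^2*(sin(d) - 6)) = 10*(sin(d) - 7)*cos(d)/((sin(d) - 8)^2*(sin(d) - 6)^2)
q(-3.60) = -0.12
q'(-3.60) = 0.03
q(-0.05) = -0.10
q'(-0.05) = -0.03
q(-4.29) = -0.14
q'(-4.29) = 0.02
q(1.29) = -0.14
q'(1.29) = -0.01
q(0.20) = -0.11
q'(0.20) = -0.03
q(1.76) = -0.14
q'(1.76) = 0.01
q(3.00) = -0.11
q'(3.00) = 0.03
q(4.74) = -0.08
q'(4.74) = -0.00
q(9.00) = -0.12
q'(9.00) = 0.03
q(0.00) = -0.10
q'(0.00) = -0.03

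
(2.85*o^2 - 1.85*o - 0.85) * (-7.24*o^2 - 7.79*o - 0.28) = -20.634*o^4 - 8.8075*o^3 + 19.7675*o^2 + 7.1395*o + 0.238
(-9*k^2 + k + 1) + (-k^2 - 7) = -10*k^2 + k - 6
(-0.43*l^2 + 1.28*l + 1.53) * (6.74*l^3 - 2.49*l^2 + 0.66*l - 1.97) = -2.8982*l^5 + 9.6979*l^4 + 6.8412*l^3 - 2.1178*l^2 - 1.5118*l - 3.0141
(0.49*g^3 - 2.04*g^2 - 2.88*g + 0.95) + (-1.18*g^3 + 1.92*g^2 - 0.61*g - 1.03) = -0.69*g^3 - 0.12*g^2 - 3.49*g - 0.0800000000000001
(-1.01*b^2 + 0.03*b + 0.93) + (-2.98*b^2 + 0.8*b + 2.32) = -3.99*b^2 + 0.83*b + 3.25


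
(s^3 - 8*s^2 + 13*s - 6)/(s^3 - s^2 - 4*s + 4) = (s^2 - 7*s + 6)/(s^2 - 4)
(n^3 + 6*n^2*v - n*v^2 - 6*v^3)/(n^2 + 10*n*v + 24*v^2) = (n^2 - v^2)/(n + 4*v)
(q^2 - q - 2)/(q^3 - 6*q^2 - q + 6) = (q - 2)/(q^2 - 7*q + 6)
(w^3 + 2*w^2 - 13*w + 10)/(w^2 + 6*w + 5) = (w^2 - 3*w + 2)/(w + 1)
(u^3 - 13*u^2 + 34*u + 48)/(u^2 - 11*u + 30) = (u^2 - 7*u - 8)/(u - 5)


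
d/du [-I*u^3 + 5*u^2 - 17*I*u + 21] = -3*I*u^2 + 10*u - 17*I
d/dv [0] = 0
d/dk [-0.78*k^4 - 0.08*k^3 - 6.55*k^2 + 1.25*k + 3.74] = -3.12*k^3 - 0.24*k^2 - 13.1*k + 1.25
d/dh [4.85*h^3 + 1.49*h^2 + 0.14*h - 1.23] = 14.55*h^2 + 2.98*h + 0.14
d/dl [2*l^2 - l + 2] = 4*l - 1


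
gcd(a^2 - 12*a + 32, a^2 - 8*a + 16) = a - 4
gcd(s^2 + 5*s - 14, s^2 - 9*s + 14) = s - 2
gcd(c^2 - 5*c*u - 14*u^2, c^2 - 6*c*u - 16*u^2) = c + 2*u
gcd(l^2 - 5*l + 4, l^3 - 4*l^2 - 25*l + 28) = l - 1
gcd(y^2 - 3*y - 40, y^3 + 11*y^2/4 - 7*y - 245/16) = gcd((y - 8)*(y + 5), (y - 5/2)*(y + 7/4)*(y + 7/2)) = 1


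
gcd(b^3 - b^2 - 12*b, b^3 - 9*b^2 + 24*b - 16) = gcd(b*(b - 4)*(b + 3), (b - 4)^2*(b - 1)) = b - 4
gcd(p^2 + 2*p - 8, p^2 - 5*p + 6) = p - 2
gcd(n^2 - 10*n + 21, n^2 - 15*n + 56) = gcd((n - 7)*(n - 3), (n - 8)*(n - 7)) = n - 7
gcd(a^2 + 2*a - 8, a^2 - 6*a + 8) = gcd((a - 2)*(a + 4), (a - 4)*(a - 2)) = a - 2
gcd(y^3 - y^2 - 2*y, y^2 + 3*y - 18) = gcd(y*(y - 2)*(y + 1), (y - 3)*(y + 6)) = 1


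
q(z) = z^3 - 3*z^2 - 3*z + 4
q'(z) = 3*z^2 - 6*z - 3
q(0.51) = 1.82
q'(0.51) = -5.28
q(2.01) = -6.03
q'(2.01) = -2.94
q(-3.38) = -58.75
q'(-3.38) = 51.55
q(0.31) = 2.81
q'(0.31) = -4.57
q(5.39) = 57.26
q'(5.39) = 51.82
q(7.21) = 201.22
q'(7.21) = 109.69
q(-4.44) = -129.35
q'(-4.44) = 82.78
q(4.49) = 20.57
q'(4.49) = 30.54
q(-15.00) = -4001.00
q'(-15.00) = 762.00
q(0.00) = 4.00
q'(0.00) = -3.00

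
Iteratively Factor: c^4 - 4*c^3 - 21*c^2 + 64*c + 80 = (c + 4)*(c^3 - 8*c^2 + 11*c + 20) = (c - 4)*(c + 4)*(c^2 - 4*c - 5) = (c - 4)*(c + 1)*(c + 4)*(c - 5)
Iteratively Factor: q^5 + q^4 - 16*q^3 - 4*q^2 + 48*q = (q + 2)*(q^4 - q^3 - 14*q^2 + 24*q) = (q - 2)*(q + 2)*(q^3 + q^2 - 12*q) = (q - 3)*(q - 2)*(q + 2)*(q^2 + 4*q) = (q - 3)*(q - 2)*(q + 2)*(q + 4)*(q)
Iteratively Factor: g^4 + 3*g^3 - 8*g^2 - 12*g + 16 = (g - 1)*(g^3 + 4*g^2 - 4*g - 16) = (g - 1)*(g + 4)*(g^2 - 4) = (g - 1)*(g + 2)*(g + 4)*(g - 2)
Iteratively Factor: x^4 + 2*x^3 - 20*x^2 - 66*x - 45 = (x + 1)*(x^3 + x^2 - 21*x - 45) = (x + 1)*(x + 3)*(x^2 - 2*x - 15) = (x - 5)*(x + 1)*(x + 3)*(x + 3)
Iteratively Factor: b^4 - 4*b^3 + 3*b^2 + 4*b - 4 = (b - 1)*(b^3 - 3*b^2 + 4) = (b - 2)*(b - 1)*(b^2 - b - 2) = (b - 2)^2*(b - 1)*(b + 1)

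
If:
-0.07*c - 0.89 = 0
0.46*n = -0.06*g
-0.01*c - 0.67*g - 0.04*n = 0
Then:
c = -12.71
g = 0.19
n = -0.02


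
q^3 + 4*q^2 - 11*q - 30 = (q - 3)*(q + 2)*(q + 5)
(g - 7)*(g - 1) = g^2 - 8*g + 7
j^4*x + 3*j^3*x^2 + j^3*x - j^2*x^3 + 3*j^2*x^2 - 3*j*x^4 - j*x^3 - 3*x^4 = (j - x)*(j + x)*(j + 3*x)*(j*x + x)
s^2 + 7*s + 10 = (s + 2)*(s + 5)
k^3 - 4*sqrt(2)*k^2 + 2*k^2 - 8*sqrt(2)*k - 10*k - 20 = (k + 2)*(k - 5*sqrt(2))*(k + sqrt(2))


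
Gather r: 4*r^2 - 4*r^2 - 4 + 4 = 0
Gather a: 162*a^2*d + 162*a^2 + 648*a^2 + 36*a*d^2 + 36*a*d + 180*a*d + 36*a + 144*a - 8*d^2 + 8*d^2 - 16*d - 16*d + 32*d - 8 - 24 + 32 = a^2*(162*d + 810) + a*(36*d^2 + 216*d + 180)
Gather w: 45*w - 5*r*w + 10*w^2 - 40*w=10*w^2 + w*(5 - 5*r)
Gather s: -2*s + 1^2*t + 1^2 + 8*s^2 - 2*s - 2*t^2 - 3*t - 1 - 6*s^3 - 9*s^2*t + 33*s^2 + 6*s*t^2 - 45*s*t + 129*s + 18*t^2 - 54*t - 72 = -6*s^3 + s^2*(41 - 9*t) + s*(6*t^2 - 45*t + 125) + 16*t^2 - 56*t - 72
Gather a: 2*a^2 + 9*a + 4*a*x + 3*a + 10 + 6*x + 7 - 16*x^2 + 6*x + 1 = 2*a^2 + a*(4*x + 12) - 16*x^2 + 12*x + 18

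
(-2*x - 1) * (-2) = 4*x + 2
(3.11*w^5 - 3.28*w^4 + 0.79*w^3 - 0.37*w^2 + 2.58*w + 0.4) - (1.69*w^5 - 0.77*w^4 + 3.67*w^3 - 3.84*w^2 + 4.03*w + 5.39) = 1.42*w^5 - 2.51*w^4 - 2.88*w^3 + 3.47*w^2 - 1.45*w - 4.99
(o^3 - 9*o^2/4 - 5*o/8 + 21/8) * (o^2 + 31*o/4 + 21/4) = o^5 + 11*o^4/2 - 205*o^3/16 - 449*o^2/32 + 273*o/16 + 441/32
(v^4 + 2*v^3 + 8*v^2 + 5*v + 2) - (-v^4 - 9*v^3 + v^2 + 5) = 2*v^4 + 11*v^3 + 7*v^2 + 5*v - 3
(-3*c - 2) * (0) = 0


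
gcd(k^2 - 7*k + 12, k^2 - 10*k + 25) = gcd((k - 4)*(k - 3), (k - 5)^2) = 1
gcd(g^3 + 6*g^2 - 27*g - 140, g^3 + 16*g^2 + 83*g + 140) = g^2 + 11*g + 28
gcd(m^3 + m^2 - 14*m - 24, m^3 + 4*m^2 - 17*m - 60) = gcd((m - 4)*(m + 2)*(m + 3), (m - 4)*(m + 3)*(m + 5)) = m^2 - m - 12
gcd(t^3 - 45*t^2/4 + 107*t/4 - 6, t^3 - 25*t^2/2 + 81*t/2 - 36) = t^2 - 11*t + 24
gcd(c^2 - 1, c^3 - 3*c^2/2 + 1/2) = c - 1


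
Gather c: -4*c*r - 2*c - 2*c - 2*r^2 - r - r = c*(-4*r - 4) - 2*r^2 - 2*r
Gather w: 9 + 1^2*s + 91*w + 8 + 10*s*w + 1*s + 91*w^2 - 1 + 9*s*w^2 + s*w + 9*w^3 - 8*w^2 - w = 2*s + 9*w^3 + w^2*(9*s + 83) + w*(11*s + 90) + 16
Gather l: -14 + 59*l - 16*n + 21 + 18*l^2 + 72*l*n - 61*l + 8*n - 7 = 18*l^2 + l*(72*n - 2) - 8*n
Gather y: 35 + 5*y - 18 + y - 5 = 6*y + 12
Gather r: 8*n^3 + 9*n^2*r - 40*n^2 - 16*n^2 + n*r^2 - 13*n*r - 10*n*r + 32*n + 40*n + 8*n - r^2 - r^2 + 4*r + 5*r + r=8*n^3 - 56*n^2 + 80*n + r^2*(n - 2) + r*(9*n^2 - 23*n + 10)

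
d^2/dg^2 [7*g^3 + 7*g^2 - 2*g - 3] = 42*g + 14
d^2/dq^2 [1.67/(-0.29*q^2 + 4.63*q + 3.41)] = (-0.280894*q^2 + 4.484618*q + 1.67*(0.58*q - 4.63)*(1.16*q - 9.26) + 3.302926)/(-0.29*q^2 + 4.63*q + 3.41)^3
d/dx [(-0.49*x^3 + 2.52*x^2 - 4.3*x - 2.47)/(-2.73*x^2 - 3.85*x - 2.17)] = (1.3377*x^4 + 3.773*x^3 - 18.2511*x^2 - 24.423*x - 0.178500000000001)/(7.4529*x^4 + 21.021*x^3 + 26.6707*x^2 + 16.709*x + 4.7089)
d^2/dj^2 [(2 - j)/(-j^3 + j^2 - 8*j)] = 2*(j*(j^2 - j + 8)*(-3*j^2 + 2*j - (j - 2)*(3*j - 1) - 8) + (j - 2)*(3*j^2 - 2*j + 8)^2)/(j^3*(j^2 - j + 8)^3)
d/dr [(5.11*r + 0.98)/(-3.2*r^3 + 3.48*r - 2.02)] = (-16.352*r^3 + 17.7828*r + (5.11*r + 0.98)*(9.6*r^2 - 3.48) - 10.3222)/(3.2*r^3 - 3.48*r + 2.02)^2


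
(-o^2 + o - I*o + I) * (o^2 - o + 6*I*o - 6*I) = -o^4 + 2*o^3 - 7*I*o^3 + 5*o^2 + 14*I*o^2 - 12*o - 7*I*o + 6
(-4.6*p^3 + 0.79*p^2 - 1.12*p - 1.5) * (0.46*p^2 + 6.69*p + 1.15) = -2.116*p^5 - 30.4106*p^4 - 0.520099999999998*p^3 - 7.2743*p^2 - 11.323*p - 1.725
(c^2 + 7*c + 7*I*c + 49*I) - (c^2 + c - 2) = 6*c + 7*I*c + 2 + 49*I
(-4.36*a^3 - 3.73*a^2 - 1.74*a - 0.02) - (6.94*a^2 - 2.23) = -4.36*a^3 - 10.67*a^2 - 1.74*a + 2.21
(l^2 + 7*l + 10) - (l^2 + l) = 6*l + 10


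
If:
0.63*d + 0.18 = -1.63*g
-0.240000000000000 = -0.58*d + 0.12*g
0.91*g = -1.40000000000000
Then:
No Solution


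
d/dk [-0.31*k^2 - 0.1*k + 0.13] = -0.62*k - 0.1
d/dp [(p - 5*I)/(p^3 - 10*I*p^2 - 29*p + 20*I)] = (-2*p + 5*I)/(p^4 - 10*I*p^3 - 33*p^2 + 40*I*p + 16)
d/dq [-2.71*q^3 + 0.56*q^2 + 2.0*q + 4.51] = -8.13*q^2 + 1.12*q + 2.0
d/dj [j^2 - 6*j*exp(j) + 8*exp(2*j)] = -6*j*exp(j) + 2*j + 16*exp(2*j) - 6*exp(j)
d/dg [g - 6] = 1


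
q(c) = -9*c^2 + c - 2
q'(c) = 1 - 18*c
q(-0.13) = -2.28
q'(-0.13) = 3.34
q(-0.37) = -3.60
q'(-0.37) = 7.66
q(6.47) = -372.28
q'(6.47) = -115.46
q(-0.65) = -6.45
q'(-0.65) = 12.70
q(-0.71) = -7.25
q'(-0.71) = 13.78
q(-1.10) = -13.99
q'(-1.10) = 20.80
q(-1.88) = -35.69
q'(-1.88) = 34.84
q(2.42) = -52.29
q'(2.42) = -42.56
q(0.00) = -2.00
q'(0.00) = 1.00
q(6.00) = -320.00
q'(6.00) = -107.00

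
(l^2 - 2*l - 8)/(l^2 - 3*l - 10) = (l - 4)/(l - 5)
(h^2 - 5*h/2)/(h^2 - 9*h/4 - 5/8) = 4*h/(4*h + 1)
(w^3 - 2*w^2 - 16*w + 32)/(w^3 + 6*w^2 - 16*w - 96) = (w - 2)/(w + 6)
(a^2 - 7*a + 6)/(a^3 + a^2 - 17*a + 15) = (a - 6)/(a^2 + 2*a - 15)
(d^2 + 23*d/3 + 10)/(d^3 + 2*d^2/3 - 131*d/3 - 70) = 1/(d - 7)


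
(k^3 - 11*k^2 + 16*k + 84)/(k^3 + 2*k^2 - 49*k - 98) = (k - 6)/(k + 7)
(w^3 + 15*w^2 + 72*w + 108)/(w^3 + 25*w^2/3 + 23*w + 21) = 3*(w^2 + 12*w + 36)/(3*w^2 + 16*w + 21)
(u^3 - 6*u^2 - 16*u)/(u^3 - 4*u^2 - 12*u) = (u - 8)/(u - 6)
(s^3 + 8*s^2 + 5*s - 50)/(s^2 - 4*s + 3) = (s^3 + 8*s^2 + 5*s - 50)/(s^2 - 4*s + 3)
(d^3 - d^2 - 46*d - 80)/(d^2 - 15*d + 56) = (d^2 + 7*d + 10)/(d - 7)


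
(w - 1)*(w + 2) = w^2 + w - 2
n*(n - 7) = n^2 - 7*n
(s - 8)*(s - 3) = s^2 - 11*s + 24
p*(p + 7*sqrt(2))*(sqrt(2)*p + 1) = sqrt(2)*p^3 + 15*p^2 + 7*sqrt(2)*p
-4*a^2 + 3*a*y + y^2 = (-a + y)*(4*a + y)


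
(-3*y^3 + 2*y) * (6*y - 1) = -18*y^4 + 3*y^3 + 12*y^2 - 2*y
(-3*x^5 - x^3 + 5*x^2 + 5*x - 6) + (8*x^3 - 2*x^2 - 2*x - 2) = -3*x^5 + 7*x^3 + 3*x^2 + 3*x - 8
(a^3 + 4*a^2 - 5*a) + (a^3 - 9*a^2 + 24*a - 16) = 2*a^3 - 5*a^2 + 19*a - 16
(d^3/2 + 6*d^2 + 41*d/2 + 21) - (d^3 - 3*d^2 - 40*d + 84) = -d^3/2 + 9*d^2 + 121*d/2 - 63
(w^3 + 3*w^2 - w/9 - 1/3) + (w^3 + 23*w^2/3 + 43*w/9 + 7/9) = 2*w^3 + 32*w^2/3 + 14*w/3 + 4/9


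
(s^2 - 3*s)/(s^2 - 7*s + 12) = s/(s - 4)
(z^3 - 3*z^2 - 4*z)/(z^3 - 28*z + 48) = z*(z + 1)/(z^2 + 4*z - 12)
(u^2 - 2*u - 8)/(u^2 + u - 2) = (u - 4)/(u - 1)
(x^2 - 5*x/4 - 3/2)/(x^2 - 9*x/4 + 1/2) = (4*x + 3)/(4*x - 1)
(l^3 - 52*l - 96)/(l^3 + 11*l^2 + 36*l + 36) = (l - 8)/(l + 3)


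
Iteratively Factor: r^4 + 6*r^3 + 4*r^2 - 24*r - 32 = (r + 2)*(r^3 + 4*r^2 - 4*r - 16) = (r + 2)^2*(r^2 + 2*r - 8) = (r - 2)*(r + 2)^2*(r + 4)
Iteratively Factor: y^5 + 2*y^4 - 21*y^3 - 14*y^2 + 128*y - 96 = (y - 1)*(y^4 + 3*y^3 - 18*y^2 - 32*y + 96) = (y - 1)*(y + 4)*(y^3 - y^2 - 14*y + 24) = (y - 3)*(y - 1)*(y + 4)*(y^2 + 2*y - 8) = (y - 3)*(y - 1)*(y + 4)^2*(y - 2)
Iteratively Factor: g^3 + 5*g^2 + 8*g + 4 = (g + 2)*(g^2 + 3*g + 2) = (g + 1)*(g + 2)*(g + 2)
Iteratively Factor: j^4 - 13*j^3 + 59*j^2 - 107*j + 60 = (j - 3)*(j^3 - 10*j^2 + 29*j - 20) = (j - 5)*(j - 3)*(j^2 - 5*j + 4) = (j - 5)*(j - 4)*(j - 3)*(j - 1)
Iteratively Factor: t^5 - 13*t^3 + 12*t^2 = (t - 3)*(t^4 + 3*t^3 - 4*t^2) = (t - 3)*(t + 4)*(t^3 - t^2) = t*(t - 3)*(t + 4)*(t^2 - t) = t^2*(t - 3)*(t + 4)*(t - 1)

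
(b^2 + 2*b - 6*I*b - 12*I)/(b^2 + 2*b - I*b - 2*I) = (b - 6*I)/(b - I)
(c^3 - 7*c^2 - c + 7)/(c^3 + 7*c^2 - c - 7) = (c - 7)/(c + 7)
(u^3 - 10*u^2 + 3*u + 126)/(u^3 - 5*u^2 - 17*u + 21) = (u - 6)/(u - 1)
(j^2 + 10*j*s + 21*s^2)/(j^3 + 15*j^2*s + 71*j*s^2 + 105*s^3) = 1/(j + 5*s)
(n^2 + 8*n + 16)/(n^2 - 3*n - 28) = (n + 4)/(n - 7)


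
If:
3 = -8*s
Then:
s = -3/8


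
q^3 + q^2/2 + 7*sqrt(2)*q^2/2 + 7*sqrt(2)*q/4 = q*(q + 1/2)*(q + 7*sqrt(2)/2)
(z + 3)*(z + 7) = z^2 + 10*z + 21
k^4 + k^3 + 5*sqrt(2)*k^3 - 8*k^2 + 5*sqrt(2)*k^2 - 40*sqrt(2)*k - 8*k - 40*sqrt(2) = (k + 1)*(k - 2*sqrt(2))*(k + 2*sqrt(2))*(k + 5*sqrt(2))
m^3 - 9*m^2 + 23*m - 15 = (m - 5)*(m - 3)*(m - 1)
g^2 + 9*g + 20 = (g + 4)*(g + 5)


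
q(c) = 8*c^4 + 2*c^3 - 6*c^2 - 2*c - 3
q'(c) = 32*c^3 + 6*c^2 - 12*c - 2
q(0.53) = -4.82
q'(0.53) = -1.91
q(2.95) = 596.10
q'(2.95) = 836.33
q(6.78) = 17235.71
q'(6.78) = 10165.75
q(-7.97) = 30898.53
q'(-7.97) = -15725.60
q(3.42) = 1094.43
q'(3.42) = 1307.19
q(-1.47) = 17.98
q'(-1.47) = -73.04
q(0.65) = -4.86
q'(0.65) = 1.52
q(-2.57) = 277.56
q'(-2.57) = -474.72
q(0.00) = -3.00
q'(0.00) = -2.00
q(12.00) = 168453.00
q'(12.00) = 56014.00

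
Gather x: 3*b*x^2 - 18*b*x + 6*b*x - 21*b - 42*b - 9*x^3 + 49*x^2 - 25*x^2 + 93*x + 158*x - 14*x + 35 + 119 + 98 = -63*b - 9*x^3 + x^2*(3*b + 24) + x*(237 - 12*b) + 252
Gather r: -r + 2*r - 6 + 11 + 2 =r + 7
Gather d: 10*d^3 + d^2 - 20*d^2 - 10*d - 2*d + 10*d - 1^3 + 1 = 10*d^3 - 19*d^2 - 2*d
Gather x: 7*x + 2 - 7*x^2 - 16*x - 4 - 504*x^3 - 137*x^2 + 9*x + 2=-504*x^3 - 144*x^2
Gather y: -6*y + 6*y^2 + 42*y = 6*y^2 + 36*y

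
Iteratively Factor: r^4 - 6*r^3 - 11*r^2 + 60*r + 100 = (r + 2)*(r^3 - 8*r^2 + 5*r + 50) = (r + 2)^2*(r^2 - 10*r + 25) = (r - 5)*(r + 2)^2*(r - 5)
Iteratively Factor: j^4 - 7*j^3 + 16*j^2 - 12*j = (j - 2)*(j^3 - 5*j^2 + 6*j) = (j - 3)*(j - 2)*(j^2 - 2*j) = j*(j - 3)*(j - 2)*(j - 2)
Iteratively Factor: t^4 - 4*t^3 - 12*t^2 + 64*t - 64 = (t - 2)*(t^3 - 2*t^2 - 16*t + 32) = (t - 4)*(t - 2)*(t^2 + 2*t - 8) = (t - 4)*(t - 2)*(t + 4)*(t - 2)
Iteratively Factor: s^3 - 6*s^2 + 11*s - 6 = (s - 2)*(s^2 - 4*s + 3) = (s - 3)*(s - 2)*(s - 1)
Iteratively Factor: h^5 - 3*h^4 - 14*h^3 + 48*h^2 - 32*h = (h + 4)*(h^4 - 7*h^3 + 14*h^2 - 8*h) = h*(h + 4)*(h^3 - 7*h^2 + 14*h - 8) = h*(h - 4)*(h + 4)*(h^2 - 3*h + 2) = h*(h - 4)*(h - 1)*(h + 4)*(h - 2)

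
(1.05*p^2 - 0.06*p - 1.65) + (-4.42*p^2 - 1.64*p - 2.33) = -3.37*p^2 - 1.7*p - 3.98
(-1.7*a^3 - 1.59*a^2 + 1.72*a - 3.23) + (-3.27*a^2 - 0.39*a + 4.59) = -1.7*a^3 - 4.86*a^2 + 1.33*a + 1.36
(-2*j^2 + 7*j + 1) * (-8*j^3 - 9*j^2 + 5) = 16*j^5 - 38*j^4 - 71*j^3 - 19*j^2 + 35*j + 5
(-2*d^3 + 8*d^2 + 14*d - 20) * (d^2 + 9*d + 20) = -2*d^5 - 10*d^4 + 46*d^3 + 266*d^2 + 100*d - 400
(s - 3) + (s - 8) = 2*s - 11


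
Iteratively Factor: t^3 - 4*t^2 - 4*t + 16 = (t - 2)*(t^2 - 2*t - 8) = (t - 2)*(t + 2)*(t - 4)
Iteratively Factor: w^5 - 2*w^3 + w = (w + 1)*(w^4 - w^3 - w^2 + w) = (w - 1)*(w + 1)*(w^3 - w) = w*(w - 1)*(w + 1)*(w^2 - 1) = w*(w - 1)*(w + 1)^2*(w - 1)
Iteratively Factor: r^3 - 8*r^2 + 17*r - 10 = (r - 1)*(r^2 - 7*r + 10) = (r - 2)*(r - 1)*(r - 5)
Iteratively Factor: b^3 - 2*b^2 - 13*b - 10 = (b + 2)*(b^2 - 4*b - 5) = (b - 5)*(b + 2)*(b + 1)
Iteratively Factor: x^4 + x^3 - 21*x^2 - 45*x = (x + 3)*(x^3 - 2*x^2 - 15*x) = x*(x + 3)*(x^2 - 2*x - 15) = x*(x - 5)*(x + 3)*(x + 3)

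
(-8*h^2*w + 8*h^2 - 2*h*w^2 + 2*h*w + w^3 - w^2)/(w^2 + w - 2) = (-8*h^2 - 2*h*w + w^2)/(w + 2)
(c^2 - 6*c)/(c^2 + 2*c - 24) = c*(c - 6)/(c^2 + 2*c - 24)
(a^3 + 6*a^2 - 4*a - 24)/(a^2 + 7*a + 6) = (a^2 - 4)/(a + 1)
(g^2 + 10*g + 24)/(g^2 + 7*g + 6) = (g + 4)/(g + 1)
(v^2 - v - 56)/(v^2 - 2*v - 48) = (v + 7)/(v + 6)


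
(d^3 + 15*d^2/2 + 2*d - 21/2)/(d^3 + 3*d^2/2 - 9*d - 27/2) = (d^2 + 6*d - 7)/(d^2 - 9)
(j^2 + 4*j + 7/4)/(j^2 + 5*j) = (j^2 + 4*j + 7/4)/(j*(j + 5))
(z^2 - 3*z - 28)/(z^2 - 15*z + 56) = (z + 4)/(z - 8)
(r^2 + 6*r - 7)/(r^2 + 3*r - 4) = (r + 7)/(r + 4)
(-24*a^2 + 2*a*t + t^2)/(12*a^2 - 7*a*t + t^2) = (6*a + t)/(-3*a + t)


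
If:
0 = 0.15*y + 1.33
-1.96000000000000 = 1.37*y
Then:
No Solution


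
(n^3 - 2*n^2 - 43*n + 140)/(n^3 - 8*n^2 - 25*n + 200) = (n^2 + 3*n - 28)/(n^2 - 3*n - 40)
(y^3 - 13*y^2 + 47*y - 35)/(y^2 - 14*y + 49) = (y^2 - 6*y + 5)/(y - 7)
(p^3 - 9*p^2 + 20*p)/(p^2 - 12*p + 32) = p*(p - 5)/(p - 8)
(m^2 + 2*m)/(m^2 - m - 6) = m/(m - 3)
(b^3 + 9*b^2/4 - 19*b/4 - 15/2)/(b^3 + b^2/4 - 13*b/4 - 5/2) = (b + 3)/(b + 1)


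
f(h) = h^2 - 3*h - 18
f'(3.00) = 3.00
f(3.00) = -18.00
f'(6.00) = 9.00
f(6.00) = 0.00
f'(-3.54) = -10.08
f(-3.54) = 5.15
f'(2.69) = 2.38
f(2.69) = -18.83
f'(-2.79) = -8.58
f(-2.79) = -1.85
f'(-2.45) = -7.90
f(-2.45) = -4.65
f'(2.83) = 2.66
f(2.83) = -18.48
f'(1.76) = 0.52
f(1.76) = -20.18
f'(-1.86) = -6.72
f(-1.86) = -8.96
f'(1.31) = -0.38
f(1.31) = -20.21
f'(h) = 2*h - 3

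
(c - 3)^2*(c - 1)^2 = c^4 - 8*c^3 + 22*c^2 - 24*c + 9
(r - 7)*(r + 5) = r^2 - 2*r - 35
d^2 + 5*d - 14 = (d - 2)*(d + 7)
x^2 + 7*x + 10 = (x + 2)*(x + 5)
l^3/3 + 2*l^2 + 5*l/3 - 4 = (l/3 + 1)*(l - 1)*(l + 4)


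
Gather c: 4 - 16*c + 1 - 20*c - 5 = -36*c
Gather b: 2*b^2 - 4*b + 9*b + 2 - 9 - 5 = 2*b^2 + 5*b - 12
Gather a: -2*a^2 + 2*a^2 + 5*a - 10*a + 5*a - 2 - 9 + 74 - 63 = 0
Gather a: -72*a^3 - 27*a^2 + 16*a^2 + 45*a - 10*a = -72*a^3 - 11*a^2 + 35*a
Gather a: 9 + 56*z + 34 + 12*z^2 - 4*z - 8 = 12*z^2 + 52*z + 35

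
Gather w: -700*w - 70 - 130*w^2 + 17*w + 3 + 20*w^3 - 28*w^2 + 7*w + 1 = 20*w^3 - 158*w^2 - 676*w - 66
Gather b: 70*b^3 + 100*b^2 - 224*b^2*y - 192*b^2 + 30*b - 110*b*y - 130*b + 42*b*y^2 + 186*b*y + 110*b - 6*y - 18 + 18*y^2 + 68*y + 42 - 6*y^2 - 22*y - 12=70*b^3 + b^2*(-224*y - 92) + b*(42*y^2 + 76*y + 10) + 12*y^2 + 40*y + 12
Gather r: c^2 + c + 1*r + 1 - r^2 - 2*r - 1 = c^2 + c - r^2 - r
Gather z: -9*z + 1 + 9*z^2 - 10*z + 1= 9*z^2 - 19*z + 2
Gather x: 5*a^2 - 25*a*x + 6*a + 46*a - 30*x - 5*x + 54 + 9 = 5*a^2 + 52*a + x*(-25*a - 35) + 63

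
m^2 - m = m*(m - 1)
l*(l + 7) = l^2 + 7*l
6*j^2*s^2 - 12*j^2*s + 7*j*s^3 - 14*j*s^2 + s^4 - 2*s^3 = s*(j + s)*(6*j + s)*(s - 2)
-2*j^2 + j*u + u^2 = (-j + u)*(2*j + u)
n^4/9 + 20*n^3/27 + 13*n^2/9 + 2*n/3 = n*(n/3 + 1)^2*(n + 2/3)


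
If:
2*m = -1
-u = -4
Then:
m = -1/2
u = 4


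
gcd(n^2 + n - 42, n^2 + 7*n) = n + 7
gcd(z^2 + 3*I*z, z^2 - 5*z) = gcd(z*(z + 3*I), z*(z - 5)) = z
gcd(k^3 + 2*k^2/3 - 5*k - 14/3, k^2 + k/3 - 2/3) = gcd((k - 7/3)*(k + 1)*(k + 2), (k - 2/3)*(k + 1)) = k + 1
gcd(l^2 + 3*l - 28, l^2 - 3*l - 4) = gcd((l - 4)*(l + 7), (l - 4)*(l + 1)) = l - 4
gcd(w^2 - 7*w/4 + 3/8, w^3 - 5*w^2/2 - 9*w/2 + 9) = w - 3/2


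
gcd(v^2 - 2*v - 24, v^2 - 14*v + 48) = v - 6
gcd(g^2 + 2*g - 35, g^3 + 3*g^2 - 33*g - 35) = g^2 + 2*g - 35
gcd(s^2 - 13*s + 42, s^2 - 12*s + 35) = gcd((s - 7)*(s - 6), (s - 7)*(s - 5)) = s - 7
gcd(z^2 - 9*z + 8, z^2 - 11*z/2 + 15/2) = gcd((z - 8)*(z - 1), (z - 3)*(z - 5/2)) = 1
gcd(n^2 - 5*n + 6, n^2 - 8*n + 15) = n - 3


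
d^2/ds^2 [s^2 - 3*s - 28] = 2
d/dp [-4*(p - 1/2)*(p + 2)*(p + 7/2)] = -12*p^2 - 40*p - 17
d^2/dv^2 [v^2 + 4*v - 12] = 2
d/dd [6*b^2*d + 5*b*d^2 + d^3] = 6*b^2 + 10*b*d + 3*d^2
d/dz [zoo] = 0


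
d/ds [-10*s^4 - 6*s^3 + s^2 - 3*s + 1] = -40*s^3 - 18*s^2 + 2*s - 3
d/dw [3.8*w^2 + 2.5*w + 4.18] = 7.6*w + 2.5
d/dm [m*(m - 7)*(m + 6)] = 3*m^2 - 2*m - 42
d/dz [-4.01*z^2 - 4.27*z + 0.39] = -8.02*z - 4.27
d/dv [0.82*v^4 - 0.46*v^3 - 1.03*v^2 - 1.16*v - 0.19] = 3.28*v^3 - 1.38*v^2 - 2.06*v - 1.16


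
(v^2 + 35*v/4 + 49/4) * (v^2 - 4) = v^4 + 35*v^3/4 + 33*v^2/4 - 35*v - 49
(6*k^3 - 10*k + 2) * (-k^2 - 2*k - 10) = -6*k^5 - 12*k^4 - 50*k^3 + 18*k^2 + 96*k - 20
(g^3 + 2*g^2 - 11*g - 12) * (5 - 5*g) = -5*g^4 - 5*g^3 + 65*g^2 + 5*g - 60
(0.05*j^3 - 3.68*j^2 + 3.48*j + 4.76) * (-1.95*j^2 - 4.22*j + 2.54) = -0.0975*j^5 + 6.965*j^4 + 8.8706*j^3 - 33.3148*j^2 - 11.248*j + 12.0904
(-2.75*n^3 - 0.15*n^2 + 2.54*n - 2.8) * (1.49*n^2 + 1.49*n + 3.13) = -4.0975*n^5 - 4.321*n^4 - 5.0464*n^3 - 0.8569*n^2 + 3.7782*n - 8.764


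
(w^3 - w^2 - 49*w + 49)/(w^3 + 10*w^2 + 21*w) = (w^2 - 8*w + 7)/(w*(w + 3))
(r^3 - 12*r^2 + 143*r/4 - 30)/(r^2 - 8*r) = r - 4 + 15/(4*r)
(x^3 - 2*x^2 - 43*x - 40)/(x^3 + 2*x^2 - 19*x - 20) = (x - 8)/(x - 4)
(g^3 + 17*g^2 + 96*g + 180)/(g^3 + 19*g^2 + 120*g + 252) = (g + 5)/(g + 7)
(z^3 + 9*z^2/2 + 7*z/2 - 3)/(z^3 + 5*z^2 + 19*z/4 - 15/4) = 2*(z + 2)/(2*z + 5)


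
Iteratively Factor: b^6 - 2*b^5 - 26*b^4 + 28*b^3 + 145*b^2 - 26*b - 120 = (b - 5)*(b^5 + 3*b^4 - 11*b^3 - 27*b^2 + 10*b + 24) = (b - 5)*(b - 1)*(b^4 + 4*b^3 - 7*b^2 - 34*b - 24) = (b - 5)*(b - 1)*(b + 4)*(b^3 - 7*b - 6) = (b - 5)*(b - 1)*(b + 1)*(b + 4)*(b^2 - b - 6) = (b - 5)*(b - 3)*(b - 1)*(b + 1)*(b + 4)*(b + 2)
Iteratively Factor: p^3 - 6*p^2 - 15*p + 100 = (p - 5)*(p^2 - p - 20) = (p - 5)^2*(p + 4)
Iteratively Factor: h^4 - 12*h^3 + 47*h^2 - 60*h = (h - 4)*(h^3 - 8*h^2 + 15*h) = (h - 5)*(h - 4)*(h^2 - 3*h) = (h - 5)*(h - 4)*(h - 3)*(h)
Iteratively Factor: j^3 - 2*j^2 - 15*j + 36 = (j + 4)*(j^2 - 6*j + 9) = (j - 3)*(j + 4)*(j - 3)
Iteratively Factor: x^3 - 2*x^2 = (x)*(x^2 - 2*x) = x^2*(x - 2)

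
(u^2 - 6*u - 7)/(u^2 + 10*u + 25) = (u^2 - 6*u - 7)/(u^2 + 10*u + 25)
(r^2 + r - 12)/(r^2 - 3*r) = (r + 4)/r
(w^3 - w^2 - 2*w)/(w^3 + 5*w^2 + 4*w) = (w - 2)/(w + 4)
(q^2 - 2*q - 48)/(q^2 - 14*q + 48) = (q + 6)/(q - 6)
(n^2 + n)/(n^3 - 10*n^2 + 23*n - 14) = n*(n + 1)/(n^3 - 10*n^2 + 23*n - 14)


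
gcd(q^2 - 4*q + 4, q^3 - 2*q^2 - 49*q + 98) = q - 2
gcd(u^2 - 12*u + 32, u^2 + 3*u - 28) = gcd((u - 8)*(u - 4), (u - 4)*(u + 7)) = u - 4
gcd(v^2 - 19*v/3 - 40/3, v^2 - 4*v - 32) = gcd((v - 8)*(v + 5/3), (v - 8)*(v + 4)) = v - 8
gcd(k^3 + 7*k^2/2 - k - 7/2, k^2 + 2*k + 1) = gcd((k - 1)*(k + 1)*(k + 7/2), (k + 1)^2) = k + 1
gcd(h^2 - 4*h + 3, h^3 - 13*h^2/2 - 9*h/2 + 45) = h - 3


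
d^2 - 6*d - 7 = (d - 7)*(d + 1)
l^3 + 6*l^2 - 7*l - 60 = (l - 3)*(l + 4)*(l + 5)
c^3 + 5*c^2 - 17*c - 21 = (c - 3)*(c + 1)*(c + 7)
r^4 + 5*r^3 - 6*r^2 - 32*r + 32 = (r - 2)*(r - 1)*(r + 4)^2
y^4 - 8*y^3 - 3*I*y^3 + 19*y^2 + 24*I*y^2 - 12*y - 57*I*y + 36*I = (y - 4)*(y - 3)*(y - 1)*(y - 3*I)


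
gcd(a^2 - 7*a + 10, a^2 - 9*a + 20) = a - 5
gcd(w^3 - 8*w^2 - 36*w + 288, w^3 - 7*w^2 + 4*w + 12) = w - 6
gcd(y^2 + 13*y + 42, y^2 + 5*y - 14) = y + 7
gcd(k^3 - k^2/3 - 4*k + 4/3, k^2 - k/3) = k - 1/3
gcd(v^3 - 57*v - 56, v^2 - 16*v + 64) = v - 8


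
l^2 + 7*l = l*(l + 7)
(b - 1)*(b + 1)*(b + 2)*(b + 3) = b^4 + 5*b^3 + 5*b^2 - 5*b - 6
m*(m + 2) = m^2 + 2*m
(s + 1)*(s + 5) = s^2 + 6*s + 5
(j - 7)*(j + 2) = j^2 - 5*j - 14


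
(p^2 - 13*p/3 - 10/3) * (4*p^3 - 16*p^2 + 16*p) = 4*p^5 - 100*p^4/3 + 72*p^3 - 16*p^2 - 160*p/3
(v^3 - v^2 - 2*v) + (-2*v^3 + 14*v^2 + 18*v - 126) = -v^3 + 13*v^2 + 16*v - 126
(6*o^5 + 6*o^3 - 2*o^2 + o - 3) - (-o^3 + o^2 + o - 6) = 6*o^5 + 7*o^3 - 3*o^2 + 3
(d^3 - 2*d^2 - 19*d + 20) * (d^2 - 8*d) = d^5 - 10*d^4 - 3*d^3 + 172*d^2 - 160*d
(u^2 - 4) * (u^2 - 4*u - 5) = u^4 - 4*u^3 - 9*u^2 + 16*u + 20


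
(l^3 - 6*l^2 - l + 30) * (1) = l^3 - 6*l^2 - l + 30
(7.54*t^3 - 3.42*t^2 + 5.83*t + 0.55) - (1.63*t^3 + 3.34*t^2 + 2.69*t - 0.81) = 5.91*t^3 - 6.76*t^2 + 3.14*t + 1.36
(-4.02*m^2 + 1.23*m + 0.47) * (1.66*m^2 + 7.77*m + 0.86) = -6.6732*m^4 - 29.1936*m^3 + 6.8801*m^2 + 4.7097*m + 0.4042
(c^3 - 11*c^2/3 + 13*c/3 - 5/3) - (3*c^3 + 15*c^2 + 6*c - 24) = -2*c^3 - 56*c^2/3 - 5*c/3 + 67/3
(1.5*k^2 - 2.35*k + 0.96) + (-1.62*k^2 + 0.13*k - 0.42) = -0.12*k^2 - 2.22*k + 0.54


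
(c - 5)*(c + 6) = c^2 + c - 30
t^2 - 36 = (t - 6)*(t + 6)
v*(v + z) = v^2 + v*z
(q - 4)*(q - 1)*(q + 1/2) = q^3 - 9*q^2/2 + 3*q/2 + 2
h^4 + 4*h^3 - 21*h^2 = h^2*(h - 3)*(h + 7)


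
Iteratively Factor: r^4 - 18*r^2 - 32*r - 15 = (r + 1)*(r^3 - r^2 - 17*r - 15) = (r + 1)^2*(r^2 - 2*r - 15) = (r + 1)^2*(r + 3)*(r - 5)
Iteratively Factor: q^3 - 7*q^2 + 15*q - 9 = (q - 3)*(q^2 - 4*q + 3) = (q - 3)^2*(q - 1)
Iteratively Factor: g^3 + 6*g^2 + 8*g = (g + 2)*(g^2 + 4*g) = (g + 2)*(g + 4)*(g)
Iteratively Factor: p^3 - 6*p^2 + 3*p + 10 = (p - 2)*(p^2 - 4*p - 5) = (p - 2)*(p + 1)*(p - 5)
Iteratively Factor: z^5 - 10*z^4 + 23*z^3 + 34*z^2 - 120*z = (z)*(z^4 - 10*z^3 + 23*z^2 + 34*z - 120) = z*(z - 3)*(z^3 - 7*z^2 + 2*z + 40) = z*(z - 5)*(z - 3)*(z^2 - 2*z - 8) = z*(z - 5)*(z - 4)*(z - 3)*(z + 2)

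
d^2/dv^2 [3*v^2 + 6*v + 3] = 6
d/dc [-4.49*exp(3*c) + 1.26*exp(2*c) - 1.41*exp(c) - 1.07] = (-13.47*exp(2*c) + 2.52*exp(c) - 1.41)*exp(c)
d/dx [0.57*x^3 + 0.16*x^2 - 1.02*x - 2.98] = 1.71*x^2 + 0.32*x - 1.02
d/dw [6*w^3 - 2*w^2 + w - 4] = 18*w^2 - 4*w + 1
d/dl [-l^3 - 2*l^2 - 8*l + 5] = -3*l^2 - 4*l - 8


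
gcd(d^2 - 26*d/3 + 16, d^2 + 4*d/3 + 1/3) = 1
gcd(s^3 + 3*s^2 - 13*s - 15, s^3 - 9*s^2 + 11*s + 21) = s^2 - 2*s - 3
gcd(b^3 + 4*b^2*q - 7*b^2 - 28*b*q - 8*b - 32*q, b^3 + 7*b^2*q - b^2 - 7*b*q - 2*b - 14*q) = b + 1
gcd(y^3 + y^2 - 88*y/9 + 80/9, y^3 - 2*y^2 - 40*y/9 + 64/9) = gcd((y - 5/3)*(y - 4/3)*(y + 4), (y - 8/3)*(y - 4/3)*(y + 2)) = y - 4/3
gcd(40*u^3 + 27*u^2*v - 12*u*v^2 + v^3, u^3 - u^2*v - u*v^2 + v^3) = u + v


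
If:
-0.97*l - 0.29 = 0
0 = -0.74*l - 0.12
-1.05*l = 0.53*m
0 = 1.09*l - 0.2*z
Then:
No Solution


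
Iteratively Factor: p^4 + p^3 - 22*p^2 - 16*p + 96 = (p - 4)*(p^3 + 5*p^2 - 2*p - 24) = (p - 4)*(p - 2)*(p^2 + 7*p + 12) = (p - 4)*(p - 2)*(p + 3)*(p + 4)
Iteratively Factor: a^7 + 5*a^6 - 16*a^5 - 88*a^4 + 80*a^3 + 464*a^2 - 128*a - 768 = (a + 2)*(a^6 + 3*a^5 - 22*a^4 - 44*a^3 + 168*a^2 + 128*a - 384) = (a - 2)*(a + 2)*(a^5 + 5*a^4 - 12*a^3 - 68*a^2 + 32*a + 192) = (a - 2)*(a + 2)*(a + 4)*(a^4 + a^3 - 16*a^2 - 4*a + 48) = (a - 3)*(a - 2)*(a + 2)*(a + 4)*(a^3 + 4*a^2 - 4*a - 16) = (a - 3)*(a - 2)^2*(a + 2)*(a + 4)*(a^2 + 6*a + 8) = (a - 3)*(a - 2)^2*(a + 2)^2*(a + 4)*(a + 4)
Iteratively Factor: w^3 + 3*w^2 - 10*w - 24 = (w + 4)*(w^2 - w - 6) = (w - 3)*(w + 4)*(w + 2)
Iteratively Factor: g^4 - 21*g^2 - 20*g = (g + 1)*(g^3 - g^2 - 20*g) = (g - 5)*(g + 1)*(g^2 + 4*g) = g*(g - 5)*(g + 1)*(g + 4)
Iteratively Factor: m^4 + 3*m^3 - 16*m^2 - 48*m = (m + 3)*(m^3 - 16*m) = m*(m + 3)*(m^2 - 16) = m*(m - 4)*(m + 3)*(m + 4)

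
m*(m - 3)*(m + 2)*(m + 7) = m^4 + 6*m^3 - 13*m^2 - 42*m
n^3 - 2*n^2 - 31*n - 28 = (n - 7)*(n + 1)*(n + 4)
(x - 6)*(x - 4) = x^2 - 10*x + 24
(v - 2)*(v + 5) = v^2 + 3*v - 10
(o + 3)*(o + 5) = o^2 + 8*o + 15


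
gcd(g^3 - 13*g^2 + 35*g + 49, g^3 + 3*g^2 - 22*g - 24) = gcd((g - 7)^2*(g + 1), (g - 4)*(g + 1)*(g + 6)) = g + 1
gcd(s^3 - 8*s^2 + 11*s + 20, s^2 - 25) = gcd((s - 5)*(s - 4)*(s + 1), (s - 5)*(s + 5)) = s - 5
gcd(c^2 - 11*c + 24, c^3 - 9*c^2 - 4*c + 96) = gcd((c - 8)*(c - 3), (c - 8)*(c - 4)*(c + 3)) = c - 8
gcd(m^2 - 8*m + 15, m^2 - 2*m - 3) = m - 3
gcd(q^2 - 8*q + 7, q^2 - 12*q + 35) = q - 7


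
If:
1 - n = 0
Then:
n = 1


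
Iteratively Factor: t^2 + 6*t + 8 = (t + 4)*(t + 2)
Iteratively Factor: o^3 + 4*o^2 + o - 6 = (o + 3)*(o^2 + o - 2) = (o + 2)*(o + 3)*(o - 1)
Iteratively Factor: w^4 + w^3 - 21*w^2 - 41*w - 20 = (w - 5)*(w^3 + 6*w^2 + 9*w + 4) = (w - 5)*(w + 1)*(w^2 + 5*w + 4) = (w - 5)*(w + 1)^2*(w + 4)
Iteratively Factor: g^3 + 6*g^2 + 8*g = (g)*(g^2 + 6*g + 8) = g*(g + 2)*(g + 4)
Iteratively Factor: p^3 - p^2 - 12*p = (p + 3)*(p^2 - 4*p) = p*(p + 3)*(p - 4)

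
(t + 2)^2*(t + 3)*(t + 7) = t^4 + 14*t^3 + 65*t^2 + 124*t + 84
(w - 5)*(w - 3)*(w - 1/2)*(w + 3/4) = w^4 - 31*w^3/4 + 101*w^2/8 + 27*w/4 - 45/8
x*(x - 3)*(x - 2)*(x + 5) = x^4 - 19*x^2 + 30*x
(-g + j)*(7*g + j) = -7*g^2 + 6*g*j + j^2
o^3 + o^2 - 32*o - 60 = (o - 6)*(o + 2)*(o + 5)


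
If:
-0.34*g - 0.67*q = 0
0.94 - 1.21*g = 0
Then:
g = 0.78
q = -0.39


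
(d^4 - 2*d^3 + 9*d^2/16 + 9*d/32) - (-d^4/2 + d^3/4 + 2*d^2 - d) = 3*d^4/2 - 9*d^3/4 - 23*d^2/16 + 41*d/32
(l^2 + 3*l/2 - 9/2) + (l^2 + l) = 2*l^2 + 5*l/2 - 9/2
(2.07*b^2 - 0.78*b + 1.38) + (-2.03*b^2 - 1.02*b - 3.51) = 0.04*b^2 - 1.8*b - 2.13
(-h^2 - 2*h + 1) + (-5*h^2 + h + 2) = -6*h^2 - h + 3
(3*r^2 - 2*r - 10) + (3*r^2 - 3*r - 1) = 6*r^2 - 5*r - 11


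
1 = 1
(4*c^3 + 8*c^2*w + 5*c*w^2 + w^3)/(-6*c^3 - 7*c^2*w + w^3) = (2*c + w)/(-3*c + w)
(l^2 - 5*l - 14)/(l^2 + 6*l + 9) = (l^2 - 5*l - 14)/(l^2 + 6*l + 9)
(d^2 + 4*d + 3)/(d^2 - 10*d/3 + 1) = 3*(d^2 + 4*d + 3)/(3*d^2 - 10*d + 3)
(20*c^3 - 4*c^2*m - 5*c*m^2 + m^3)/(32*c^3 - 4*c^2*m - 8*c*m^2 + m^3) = (5*c - m)/(8*c - m)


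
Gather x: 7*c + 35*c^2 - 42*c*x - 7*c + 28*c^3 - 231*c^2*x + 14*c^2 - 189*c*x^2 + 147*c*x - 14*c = 28*c^3 + 49*c^2 - 189*c*x^2 - 14*c + x*(-231*c^2 + 105*c)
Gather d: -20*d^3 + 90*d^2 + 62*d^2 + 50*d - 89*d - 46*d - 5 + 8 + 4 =-20*d^3 + 152*d^2 - 85*d + 7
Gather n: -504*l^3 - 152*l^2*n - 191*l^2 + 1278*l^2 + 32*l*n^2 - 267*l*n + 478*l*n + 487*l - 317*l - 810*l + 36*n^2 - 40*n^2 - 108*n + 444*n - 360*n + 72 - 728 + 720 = -504*l^3 + 1087*l^2 - 640*l + n^2*(32*l - 4) + n*(-152*l^2 + 211*l - 24) + 64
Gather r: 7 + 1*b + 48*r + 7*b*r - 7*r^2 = b - 7*r^2 + r*(7*b + 48) + 7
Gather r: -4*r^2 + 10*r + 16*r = -4*r^2 + 26*r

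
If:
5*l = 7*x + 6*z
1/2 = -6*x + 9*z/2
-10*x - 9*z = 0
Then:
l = -1/330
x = -1/22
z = 5/99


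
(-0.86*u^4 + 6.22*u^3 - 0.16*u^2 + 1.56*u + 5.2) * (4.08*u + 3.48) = -3.5088*u^5 + 22.3848*u^4 + 20.9928*u^3 + 5.808*u^2 + 26.6448*u + 18.096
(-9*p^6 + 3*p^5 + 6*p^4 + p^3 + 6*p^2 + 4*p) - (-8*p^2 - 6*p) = -9*p^6 + 3*p^5 + 6*p^4 + p^3 + 14*p^2 + 10*p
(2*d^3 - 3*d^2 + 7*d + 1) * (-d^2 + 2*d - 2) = -2*d^5 + 7*d^4 - 17*d^3 + 19*d^2 - 12*d - 2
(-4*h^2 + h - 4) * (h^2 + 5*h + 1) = -4*h^4 - 19*h^3 - 3*h^2 - 19*h - 4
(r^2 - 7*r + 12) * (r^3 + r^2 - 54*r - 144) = r^5 - 6*r^4 - 49*r^3 + 246*r^2 + 360*r - 1728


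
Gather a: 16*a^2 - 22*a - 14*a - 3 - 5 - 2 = 16*a^2 - 36*a - 10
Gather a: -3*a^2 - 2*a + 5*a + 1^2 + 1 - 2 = -3*a^2 + 3*a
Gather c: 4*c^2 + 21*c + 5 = 4*c^2 + 21*c + 5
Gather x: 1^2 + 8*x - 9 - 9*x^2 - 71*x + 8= -9*x^2 - 63*x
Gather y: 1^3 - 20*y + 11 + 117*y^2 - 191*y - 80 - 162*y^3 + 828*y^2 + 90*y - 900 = -162*y^3 + 945*y^2 - 121*y - 968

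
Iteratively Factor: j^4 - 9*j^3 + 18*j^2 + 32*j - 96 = (j - 3)*(j^3 - 6*j^2 + 32) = (j - 3)*(j + 2)*(j^2 - 8*j + 16) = (j - 4)*(j - 3)*(j + 2)*(j - 4)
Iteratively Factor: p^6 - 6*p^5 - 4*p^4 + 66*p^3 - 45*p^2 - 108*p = (p - 3)*(p^5 - 3*p^4 - 13*p^3 + 27*p^2 + 36*p) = (p - 3)*(p + 1)*(p^4 - 4*p^3 - 9*p^2 + 36*p) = (p - 3)^2*(p + 1)*(p^3 - p^2 - 12*p) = (p - 4)*(p - 3)^2*(p + 1)*(p^2 + 3*p) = p*(p - 4)*(p - 3)^2*(p + 1)*(p + 3)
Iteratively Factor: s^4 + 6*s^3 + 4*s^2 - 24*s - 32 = (s - 2)*(s^3 + 8*s^2 + 20*s + 16) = (s - 2)*(s + 4)*(s^2 + 4*s + 4) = (s - 2)*(s + 2)*(s + 4)*(s + 2)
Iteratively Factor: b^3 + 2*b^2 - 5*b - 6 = (b - 2)*(b^2 + 4*b + 3) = (b - 2)*(b + 3)*(b + 1)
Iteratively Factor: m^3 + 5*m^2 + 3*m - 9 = (m - 1)*(m^2 + 6*m + 9) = (m - 1)*(m + 3)*(m + 3)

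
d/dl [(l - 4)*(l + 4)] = 2*l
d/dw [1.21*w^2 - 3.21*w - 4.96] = 2.42*w - 3.21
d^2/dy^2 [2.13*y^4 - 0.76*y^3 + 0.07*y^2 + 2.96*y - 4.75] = 25.56*y^2 - 4.56*y + 0.14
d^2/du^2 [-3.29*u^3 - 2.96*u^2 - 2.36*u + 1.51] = -19.74*u - 5.92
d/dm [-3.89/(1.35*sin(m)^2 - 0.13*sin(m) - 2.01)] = (10.503*sin(m) - 0.5057)*cos(m)/(-1.35*sin(m)^2 + 0.13*sin(m) + 2.01)^2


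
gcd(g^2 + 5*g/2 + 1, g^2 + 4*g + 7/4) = g + 1/2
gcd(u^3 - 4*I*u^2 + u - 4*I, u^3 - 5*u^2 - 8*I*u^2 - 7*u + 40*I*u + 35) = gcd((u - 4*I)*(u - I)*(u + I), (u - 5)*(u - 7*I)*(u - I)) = u - I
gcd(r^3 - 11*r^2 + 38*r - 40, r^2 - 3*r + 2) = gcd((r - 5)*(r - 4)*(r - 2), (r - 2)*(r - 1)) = r - 2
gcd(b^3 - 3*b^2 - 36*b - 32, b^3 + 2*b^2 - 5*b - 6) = b + 1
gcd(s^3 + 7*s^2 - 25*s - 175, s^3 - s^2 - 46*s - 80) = s + 5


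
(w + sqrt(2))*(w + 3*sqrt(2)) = w^2 + 4*sqrt(2)*w + 6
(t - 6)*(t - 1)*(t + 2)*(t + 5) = t^4 - 33*t^2 - 28*t + 60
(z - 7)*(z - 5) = z^2 - 12*z + 35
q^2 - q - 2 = (q - 2)*(q + 1)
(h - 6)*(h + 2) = h^2 - 4*h - 12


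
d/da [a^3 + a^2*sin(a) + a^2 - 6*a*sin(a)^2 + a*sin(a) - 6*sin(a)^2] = a^2*cos(a) + 3*a^2 + 2*a*sin(a) - 6*a*sin(2*a) + a*cos(a) + 2*a - 6*sin(a)^2 + sin(a) - 6*sin(2*a)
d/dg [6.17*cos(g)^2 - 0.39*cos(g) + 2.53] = (0.39 - 12.34*cos(g))*sin(g)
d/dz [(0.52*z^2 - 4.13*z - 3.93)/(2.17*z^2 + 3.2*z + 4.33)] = (10.6261*z^2 + 21.5594*z - 5.3069)/(4.7089*z^4 + 13.888*z^3 + 29.0322*z^2 + 27.712*z + 18.7489)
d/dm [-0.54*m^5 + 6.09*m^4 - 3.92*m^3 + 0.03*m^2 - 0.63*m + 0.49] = -2.7*m^4 + 24.36*m^3 - 11.76*m^2 + 0.06*m - 0.63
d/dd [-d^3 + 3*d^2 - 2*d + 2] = -3*d^2 + 6*d - 2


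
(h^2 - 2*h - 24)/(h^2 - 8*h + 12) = (h + 4)/(h - 2)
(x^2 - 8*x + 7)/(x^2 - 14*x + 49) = (x - 1)/(x - 7)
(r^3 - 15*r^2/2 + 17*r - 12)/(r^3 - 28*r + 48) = (r - 3/2)/(r + 6)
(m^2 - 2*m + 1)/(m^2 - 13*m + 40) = (m^2 - 2*m + 1)/(m^2 - 13*m + 40)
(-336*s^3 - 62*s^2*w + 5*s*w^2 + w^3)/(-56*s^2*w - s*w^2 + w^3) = (6*s + w)/w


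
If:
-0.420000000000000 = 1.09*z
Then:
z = -0.39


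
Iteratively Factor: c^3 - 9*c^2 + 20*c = (c - 4)*(c^2 - 5*c) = (c - 5)*(c - 4)*(c)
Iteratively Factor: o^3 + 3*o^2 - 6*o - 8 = (o + 1)*(o^2 + 2*o - 8) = (o - 2)*(o + 1)*(o + 4)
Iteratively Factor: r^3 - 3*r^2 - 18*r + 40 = (r - 5)*(r^2 + 2*r - 8) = (r - 5)*(r - 2)*(r + 4)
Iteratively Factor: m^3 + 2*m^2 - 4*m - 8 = (m + 2)*(m^2 - 4) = (m - 2)*(m + 2)*(m + 2)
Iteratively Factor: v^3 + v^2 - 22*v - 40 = (v + 2)*(v^2 - v - 20) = (v - 5)*(v + 2)*(v + 4)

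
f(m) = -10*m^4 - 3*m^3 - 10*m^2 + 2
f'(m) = -40*m^3 - 9*m^2 - 20*m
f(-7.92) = -38480.90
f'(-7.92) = 19465.59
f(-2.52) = -416.77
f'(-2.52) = 633.37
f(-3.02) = -838.39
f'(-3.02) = 1080.06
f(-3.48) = -1459.29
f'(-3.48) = 1646.37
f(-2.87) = -687.91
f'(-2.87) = 928.86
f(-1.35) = -42.06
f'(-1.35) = 109.01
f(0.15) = 1.76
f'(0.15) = -3.34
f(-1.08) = -19.49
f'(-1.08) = 61.49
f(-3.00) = -817.00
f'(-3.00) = 1059.00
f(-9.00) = -64231.00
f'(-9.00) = 28611.00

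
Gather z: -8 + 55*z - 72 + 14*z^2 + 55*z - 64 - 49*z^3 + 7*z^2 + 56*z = -49*z^3 + 21*z^2 + 166*z - 144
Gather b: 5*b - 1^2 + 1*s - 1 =5*b + s - 2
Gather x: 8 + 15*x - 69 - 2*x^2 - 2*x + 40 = -2*x^2 + 13*x - 21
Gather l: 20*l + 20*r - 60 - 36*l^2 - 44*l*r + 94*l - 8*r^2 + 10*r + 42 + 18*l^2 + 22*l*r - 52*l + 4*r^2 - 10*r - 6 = -18*l^2 + l*(62 - 22*r) - 4*r^2 + 20*r - 24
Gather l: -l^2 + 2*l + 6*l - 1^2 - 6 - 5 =-l^2 + 8*l - 12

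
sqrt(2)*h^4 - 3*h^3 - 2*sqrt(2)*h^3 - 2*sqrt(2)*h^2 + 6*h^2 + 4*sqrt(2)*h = h*(h - 2)*(h - 2*sqrt(2))*(sqrt(2)*h + 1)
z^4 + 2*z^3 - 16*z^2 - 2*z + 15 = (z - 3)*(z - 1)*(z + 1)*(z + 5)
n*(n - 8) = n^2 - 8*n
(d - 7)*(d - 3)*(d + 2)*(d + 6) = d^4 - 2*d^3 - 47*d^2 + 48*d + 252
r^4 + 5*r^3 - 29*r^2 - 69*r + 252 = (r - 3)^2*(r + 4)*(r + 7)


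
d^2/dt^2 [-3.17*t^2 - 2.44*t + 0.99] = -6.34000000000000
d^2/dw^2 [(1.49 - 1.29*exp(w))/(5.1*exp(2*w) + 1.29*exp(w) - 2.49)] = (-33.5529*exp(4*w) + 163.50651*exp(3*w) - 68.88213*exp(2*w) + 74.02194*exp(w) - 3.2121)*exp(w)/(132.651*exp(6*w) + 100.6587*exp(5*w) - 168.83397*exp(4*w) - 96.143571*exp(3*w) + 82.430703*exp(2*w) + 23.994387*exp(w) - 15.438249)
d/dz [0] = 0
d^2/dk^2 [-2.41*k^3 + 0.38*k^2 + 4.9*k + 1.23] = 0.76 - 14.46*k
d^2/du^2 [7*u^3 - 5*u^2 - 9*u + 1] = 42*u - 10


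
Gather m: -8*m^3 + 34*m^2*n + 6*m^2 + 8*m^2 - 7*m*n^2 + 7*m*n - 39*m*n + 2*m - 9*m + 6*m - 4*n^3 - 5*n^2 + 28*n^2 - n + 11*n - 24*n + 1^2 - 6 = -8*m^3 + m^2*(34*n + 14) + m*(-7*n^2 - 32*n - 1) - 4*n^3 + 23*n^2 - 14*n - 5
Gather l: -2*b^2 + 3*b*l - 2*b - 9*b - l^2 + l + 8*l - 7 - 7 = -2*b^2 - 11*b - l^2 + l*(3*b + 9) - 14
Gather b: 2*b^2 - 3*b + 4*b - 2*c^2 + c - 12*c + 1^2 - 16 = 2*b^2 + b - 2*c^2 - 11*c - 15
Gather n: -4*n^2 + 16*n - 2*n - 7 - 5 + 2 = -4*n^2 + 14*n - 10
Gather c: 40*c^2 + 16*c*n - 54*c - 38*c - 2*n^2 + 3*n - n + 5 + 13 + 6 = 40*c^2 + c*(16*n - 92) - 2*n^2 + 2*n + 24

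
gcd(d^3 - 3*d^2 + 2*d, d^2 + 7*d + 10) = 1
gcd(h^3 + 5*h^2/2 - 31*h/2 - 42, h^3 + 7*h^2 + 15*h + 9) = h + 3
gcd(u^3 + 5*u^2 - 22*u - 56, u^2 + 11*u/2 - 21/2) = u + 7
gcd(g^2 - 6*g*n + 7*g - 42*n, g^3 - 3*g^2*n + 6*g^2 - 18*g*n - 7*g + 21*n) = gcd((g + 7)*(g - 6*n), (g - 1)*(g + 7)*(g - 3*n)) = g + 7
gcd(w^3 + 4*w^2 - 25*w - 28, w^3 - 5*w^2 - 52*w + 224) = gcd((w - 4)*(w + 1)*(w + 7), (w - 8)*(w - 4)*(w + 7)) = w^2 + 3*w - 28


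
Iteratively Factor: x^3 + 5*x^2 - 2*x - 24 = (x + 4)*(x^2 + x - 6) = (x - 2)*(x + 4)*(x + 3)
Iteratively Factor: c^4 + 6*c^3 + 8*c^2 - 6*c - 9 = (c + 1)*(c^3 + 5*c^2 + 3*c - 9) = (c - 1)*(c + 1)*(c^2 + 6*c + 9) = (c - 1)*(c + 1)*(c + 3)*(c + 3)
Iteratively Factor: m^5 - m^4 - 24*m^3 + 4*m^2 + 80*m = (m - 2)*(m^4 + m^3 - 22*m^2 - 40*m) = (m - 5)*(m - 2)*(m^3 + 6*m^2 + 8*m) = (m - 5)*(m - 2)*(m + 4)*(m^2 + 2*m) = (m - 5)*(m - 2)*(m + 2)*(m + 4)*(m)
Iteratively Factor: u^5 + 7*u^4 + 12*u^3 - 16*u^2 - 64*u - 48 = (u + 3)*(u^4 + 4*u^3 - 16*u - 16) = (u - 2)*(u + 3)*(u^3 + 6*u^2 + 12*u + 8) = (u - 2)*(u + 2)*(u + 3)*(u^2 + 4*u + 4) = (u - 2)*(u + 2)^2*(u + 3)*(u + 2)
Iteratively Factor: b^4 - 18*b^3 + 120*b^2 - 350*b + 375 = (b - 5)*(b^3 - 13*b^2 + 55*b - 75) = (b - 5)^2*(b^2 - 8*b + 15) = (b - 5)^3*(b - 3)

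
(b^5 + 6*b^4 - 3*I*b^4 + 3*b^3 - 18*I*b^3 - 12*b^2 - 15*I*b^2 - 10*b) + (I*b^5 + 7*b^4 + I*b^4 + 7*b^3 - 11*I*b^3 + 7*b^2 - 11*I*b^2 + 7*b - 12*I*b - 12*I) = b^5 + I*b^5 + 13*b^4 - 2*I*b^4 + 10*b^3 - 29*I*b^3 - 5*b^2 - 26*I*b^2 - 3*b - 12*I*b - 12*I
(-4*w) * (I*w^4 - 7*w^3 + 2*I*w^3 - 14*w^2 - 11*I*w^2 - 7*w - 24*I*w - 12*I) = -4*I*w^5 + 28*w^4 - 8*I*w^4 + 56*w^3 + 44*I*w^3 + 28*w^2 + 96*I*w^2 + 48*I*w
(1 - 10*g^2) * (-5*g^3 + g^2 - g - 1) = 50*g^5 - 10*g^4 + 5*g^3 + 11*g^2 - g - 1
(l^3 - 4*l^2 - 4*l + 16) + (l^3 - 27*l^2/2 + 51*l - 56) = 2*l^3 - 35*l^2/2 + 47*l - 40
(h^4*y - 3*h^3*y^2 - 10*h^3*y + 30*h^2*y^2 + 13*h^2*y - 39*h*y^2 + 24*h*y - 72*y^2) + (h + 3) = h^4*y - 3*h^3*y^2 - 10*h^3*y + 30*h^2*y^2 + 13*h^2*y - 39*h*y^2 + 24*h*y + h - 72*y^2 + 3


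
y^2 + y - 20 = (y - 4)*(y + 5)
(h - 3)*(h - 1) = h^2 - 4*h + 3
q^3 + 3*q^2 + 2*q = q*(q + 1)*(q + 2)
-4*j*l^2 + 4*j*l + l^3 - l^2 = l*(-4*j + l)*(l - 1)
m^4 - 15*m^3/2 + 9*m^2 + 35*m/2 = m*(m - 5)*(m - 7/2)*(m + 1)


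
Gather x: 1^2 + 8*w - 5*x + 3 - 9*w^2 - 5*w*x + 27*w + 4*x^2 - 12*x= -9*w^2 + 35*w + 4*x^2 + x*(-5*w - 17) + 4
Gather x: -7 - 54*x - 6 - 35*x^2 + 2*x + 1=-35*x^2 - 52*x - 12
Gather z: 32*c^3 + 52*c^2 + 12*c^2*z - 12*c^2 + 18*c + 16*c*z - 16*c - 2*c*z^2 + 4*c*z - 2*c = 32*c^3 + 40*c^2 - 2*c*z^2 + z*(12*c^2 + 20*c)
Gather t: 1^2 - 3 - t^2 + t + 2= -t^2 + t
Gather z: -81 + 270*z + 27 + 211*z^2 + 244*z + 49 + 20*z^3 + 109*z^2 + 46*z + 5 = 20*z^3 + 320*z^2 + 560*z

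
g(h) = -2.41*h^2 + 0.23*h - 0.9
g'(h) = 0.23 - 4.82*h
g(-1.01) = -3.59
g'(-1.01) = 5.10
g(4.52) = -49.10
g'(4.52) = -21.56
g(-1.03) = -3.69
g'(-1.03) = 5.19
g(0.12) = -0.91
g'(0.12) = -0.35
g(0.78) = -2.19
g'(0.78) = -3.53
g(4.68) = -52.61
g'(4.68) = -22.33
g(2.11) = -11.14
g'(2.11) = -9.94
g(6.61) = -104.68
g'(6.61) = -31.63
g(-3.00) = -23.28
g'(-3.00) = 14.69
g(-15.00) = -546.60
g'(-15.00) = 72.53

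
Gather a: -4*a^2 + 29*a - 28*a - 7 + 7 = -4*a^2 + a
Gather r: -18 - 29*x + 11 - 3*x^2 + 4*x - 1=-3*x^2 - 25*x - 8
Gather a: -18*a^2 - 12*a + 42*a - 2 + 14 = -18*a^2 + 30*a + 12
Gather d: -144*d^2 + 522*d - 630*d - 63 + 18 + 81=-144*d^2 - 108*d + 36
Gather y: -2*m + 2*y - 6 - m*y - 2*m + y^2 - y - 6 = -4*m + y^2 + y*(1 - m) - 12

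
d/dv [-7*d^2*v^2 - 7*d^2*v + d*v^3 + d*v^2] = d*(-14*d*v - 7*d + 3*v^2 + 2*v)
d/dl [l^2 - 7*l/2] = 2*l - 7/2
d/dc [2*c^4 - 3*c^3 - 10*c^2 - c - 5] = 8*c^3 - 9*c^2 - 20*c - 1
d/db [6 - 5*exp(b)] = -5*exp(b)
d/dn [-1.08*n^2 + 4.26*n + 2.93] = 4.26 - 2.16*n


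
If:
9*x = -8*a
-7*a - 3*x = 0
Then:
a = 0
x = 0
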